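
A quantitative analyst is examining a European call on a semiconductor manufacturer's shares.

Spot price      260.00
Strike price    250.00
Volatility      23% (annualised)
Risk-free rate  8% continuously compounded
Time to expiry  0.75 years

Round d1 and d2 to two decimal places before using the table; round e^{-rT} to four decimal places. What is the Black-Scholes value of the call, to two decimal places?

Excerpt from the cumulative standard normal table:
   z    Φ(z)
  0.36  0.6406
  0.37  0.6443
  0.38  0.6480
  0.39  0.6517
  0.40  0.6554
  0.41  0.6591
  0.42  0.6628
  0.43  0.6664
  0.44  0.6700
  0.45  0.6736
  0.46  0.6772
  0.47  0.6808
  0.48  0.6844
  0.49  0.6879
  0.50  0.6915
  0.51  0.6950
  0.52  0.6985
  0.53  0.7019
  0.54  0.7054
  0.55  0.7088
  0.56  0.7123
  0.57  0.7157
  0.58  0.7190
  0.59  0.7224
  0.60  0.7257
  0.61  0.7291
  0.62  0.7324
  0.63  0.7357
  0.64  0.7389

34.37

σ√T = 0.23·√0.75 = 0.1992
d₁ = [ln(260/250) + (0.08 + 0.23²/2)·0.75] / 0.1992 = [0.0392 + 0.0798] / 0.1992 = 0.5977 ≈ 0.60
d₂ = d₁ − σ√T = 0.5977 − 0.1992 = 0.3985 ≈ 0.40
exp(−rT) = exp(−0.08·0.75) = 0.9418
N(d₁) = N(0.60) = 0.7257;  N(d₂) = N(0.40) = 0.6554
C = 260·0.7257 − 250·0.9418·0.6554 = 188.6820 − 154.3139 = 34.3681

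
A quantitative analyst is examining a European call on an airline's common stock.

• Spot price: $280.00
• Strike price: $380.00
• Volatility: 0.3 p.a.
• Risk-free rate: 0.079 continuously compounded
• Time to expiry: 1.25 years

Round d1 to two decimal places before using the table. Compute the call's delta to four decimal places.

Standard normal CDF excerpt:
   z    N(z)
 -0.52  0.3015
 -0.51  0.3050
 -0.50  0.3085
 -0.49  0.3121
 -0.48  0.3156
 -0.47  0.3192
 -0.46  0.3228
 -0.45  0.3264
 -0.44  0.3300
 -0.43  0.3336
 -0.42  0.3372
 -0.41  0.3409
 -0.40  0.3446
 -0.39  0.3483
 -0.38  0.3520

0.3264

σ√T = 0.3·√1.25 = 0.3354
d₁ = [ln(280/380) + (0.079 + 0.3²/2)·1.25] / 0.3354 = [-0.3054 + 0.1550] / 0.3354 = -0.4484 which rounds to -0.45
N(d₁) = N(-0.45) = 0.3264
Δ_call = N(d₁) = 0.3264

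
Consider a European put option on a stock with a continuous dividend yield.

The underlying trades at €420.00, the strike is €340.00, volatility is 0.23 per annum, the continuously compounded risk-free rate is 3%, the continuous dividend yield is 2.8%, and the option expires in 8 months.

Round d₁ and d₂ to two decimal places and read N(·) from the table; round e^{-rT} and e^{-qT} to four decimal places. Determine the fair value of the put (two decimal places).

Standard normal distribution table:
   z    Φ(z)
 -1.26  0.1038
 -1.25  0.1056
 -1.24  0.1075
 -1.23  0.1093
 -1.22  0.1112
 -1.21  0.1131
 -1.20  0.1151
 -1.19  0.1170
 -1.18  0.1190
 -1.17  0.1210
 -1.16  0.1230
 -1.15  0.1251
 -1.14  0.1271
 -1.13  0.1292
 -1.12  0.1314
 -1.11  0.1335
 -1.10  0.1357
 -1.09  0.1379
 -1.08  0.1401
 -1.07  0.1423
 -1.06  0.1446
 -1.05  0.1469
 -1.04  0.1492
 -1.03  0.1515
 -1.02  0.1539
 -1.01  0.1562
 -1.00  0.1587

€4.67

σ√T = 0.23·√0.6667 = 0.1878
ln(S/K) + (r − q + σ²/2)T = ln(420/340) + (0.03 − 0.028 + 0.23²/2)·0.6667 = 0.2113 + 0.0190 = 0.2303
d₁ = 0.2303 / 0.1878 = 1.2262 ⇒ 1.23
d₂ = d₁ − σ√T = 1.2262 − 0.1878 = 1.0384 ⇒ 1.04
exp(−qT) = exp(−0.028·0.6667) = 0.9815;  exp(−rT) = exp(−0.03·0.6667) = 0.9802
N(−d₂) = N(-1.04) = 0.1492;  N(−d₁) = N(-1.23) = 0.1093
P = 340·0.9802·0.1492 − 420·0.9815·0.1093 = 49.7236 − 45.0567 = 4.6668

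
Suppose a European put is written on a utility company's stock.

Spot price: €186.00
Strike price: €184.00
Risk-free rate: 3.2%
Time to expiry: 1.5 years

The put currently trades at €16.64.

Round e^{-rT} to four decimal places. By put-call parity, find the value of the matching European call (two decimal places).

€27.27

e^(−rT) = e^(−0.032·1.5) = 0.9531
Put-call parity: C − P = S − K·e^(−rT) = 186 − 184·0.9531 = 186 − 175.3704 = 10.6296
C = P + (C − P) = 16.64 + (10.6296) = 27.2696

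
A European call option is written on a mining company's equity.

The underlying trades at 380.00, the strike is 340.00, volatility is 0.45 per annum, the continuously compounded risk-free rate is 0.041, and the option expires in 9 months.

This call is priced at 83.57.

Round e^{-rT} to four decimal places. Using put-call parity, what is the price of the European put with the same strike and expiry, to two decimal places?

33.27

e^(−rT) = e^(−0.041·0.75) = 0.9697
Put-call parity: C − P = S − K·e^(−rT) = 380 − 340·0.9697 = 380 − 329.6980 = 50.3020
P = C − (C − P) = 83.57 − (50.3020) = 33.2680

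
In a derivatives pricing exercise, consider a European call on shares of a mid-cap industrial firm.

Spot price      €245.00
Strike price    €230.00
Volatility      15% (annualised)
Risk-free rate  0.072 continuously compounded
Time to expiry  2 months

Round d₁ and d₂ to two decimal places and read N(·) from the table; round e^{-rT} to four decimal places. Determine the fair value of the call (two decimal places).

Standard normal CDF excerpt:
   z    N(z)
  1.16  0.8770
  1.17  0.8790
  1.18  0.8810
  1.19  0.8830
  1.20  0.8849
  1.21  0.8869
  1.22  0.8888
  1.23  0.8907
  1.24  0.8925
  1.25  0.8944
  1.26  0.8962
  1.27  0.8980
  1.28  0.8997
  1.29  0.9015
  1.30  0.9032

σ√T = 0.15·√0.1667 = 0.0612
d₁ = [ln(245/230) + (0.072 + 0.15²/2)·0.1667] / 0.0612 = [0.0632 + 0.0139] / 0.0612 = 1.2583 ≈ 1.26
d₂ = d₁ − σ√T = 1.2583 − 0.0612 = 1.1970 ≈ 1.20
e^(−rT) = e^(−0.072·0.1667) = 0.9881
N(d₁) = N(1.26) = 0.8962;  N(d₂) = N(1.20) = 0.8849
C = 245·0.8962 − 230·0.9881·0.8849 = 219.5690 − 201.1050 = 18.4640

€18.46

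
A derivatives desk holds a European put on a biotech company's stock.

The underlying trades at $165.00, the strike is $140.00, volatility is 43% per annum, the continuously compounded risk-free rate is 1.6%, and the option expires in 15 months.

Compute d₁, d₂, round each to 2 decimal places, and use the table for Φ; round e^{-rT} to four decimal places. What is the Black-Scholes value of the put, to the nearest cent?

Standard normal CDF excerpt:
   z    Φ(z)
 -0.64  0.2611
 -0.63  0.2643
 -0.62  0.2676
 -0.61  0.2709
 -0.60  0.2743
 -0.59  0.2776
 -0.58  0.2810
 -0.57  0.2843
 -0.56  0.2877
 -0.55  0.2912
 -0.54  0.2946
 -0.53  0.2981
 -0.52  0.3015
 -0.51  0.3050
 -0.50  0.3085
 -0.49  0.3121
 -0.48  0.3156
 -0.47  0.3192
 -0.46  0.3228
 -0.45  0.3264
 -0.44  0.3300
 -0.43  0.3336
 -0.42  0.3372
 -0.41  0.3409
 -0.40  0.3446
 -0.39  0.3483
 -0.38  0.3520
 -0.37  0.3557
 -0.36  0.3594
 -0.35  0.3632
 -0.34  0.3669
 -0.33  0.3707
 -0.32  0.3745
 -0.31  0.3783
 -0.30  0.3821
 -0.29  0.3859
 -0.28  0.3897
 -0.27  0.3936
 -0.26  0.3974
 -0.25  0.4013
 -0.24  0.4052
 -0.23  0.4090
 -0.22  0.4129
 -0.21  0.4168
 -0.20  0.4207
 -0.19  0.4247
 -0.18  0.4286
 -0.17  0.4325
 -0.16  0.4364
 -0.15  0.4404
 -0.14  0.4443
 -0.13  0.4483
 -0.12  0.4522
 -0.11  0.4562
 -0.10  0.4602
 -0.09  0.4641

$16.82

T = 1.25;  σ√T = 0.4808
d₁ = [ln(165/140) + (0.016 + 0.43²/2)·1.25] / 0.4808 = [0.1643 + 0.1356] / 0.4808 = 0.6237 → 0.62
d₂ = d₁ − σ√T = 0.6237 − 0.4808 = 0.1430 → 0.14
exp(−rT) = exp(−0.016·1.25) = 0.9802
P = 140·0.9802·N(-0.14) − 165·N(-0.62) = 140·0.9802·0.4443 − 165·0.2676 = 60.9704 − 44.1540 = 16.8164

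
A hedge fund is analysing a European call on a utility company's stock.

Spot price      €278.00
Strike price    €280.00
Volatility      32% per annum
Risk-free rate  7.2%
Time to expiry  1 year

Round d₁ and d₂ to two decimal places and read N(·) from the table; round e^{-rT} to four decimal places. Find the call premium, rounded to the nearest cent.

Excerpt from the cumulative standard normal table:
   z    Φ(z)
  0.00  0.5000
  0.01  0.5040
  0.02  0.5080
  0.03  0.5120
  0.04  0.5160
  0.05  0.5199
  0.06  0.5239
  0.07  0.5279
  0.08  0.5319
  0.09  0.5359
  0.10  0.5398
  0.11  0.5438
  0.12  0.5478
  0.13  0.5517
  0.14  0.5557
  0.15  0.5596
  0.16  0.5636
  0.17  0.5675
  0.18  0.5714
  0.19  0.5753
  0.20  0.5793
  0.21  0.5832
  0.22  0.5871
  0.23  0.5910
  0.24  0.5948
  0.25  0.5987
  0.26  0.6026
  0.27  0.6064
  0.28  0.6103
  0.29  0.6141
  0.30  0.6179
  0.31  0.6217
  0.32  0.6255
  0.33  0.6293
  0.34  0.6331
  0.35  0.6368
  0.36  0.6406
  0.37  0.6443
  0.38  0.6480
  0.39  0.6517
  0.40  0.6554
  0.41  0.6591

σ√T = 0.32·√1 = 0.3200
d₁ = [ln(278/280) + (0.072 + 0.32²/2)·1] / 0.3200 = [-0.0072 + 0.1232] / 0.3200 = 0.3626 which rounds to 0.36
d₂ = d₁ − σ√T = 0.3626 − 0.3200 = 0.0426 which rounds to 0.04
exp(−rT) = exp(−0.072·1) = 0.9305
N(d₁) = N(0.36) = 0.6406;  N(d₂) = N(0.04) = 0.5160
C = 278·0.6406 − 280·0.9305·0.5160 = 178.0868 − 134.4386 = 43.6482

€43.65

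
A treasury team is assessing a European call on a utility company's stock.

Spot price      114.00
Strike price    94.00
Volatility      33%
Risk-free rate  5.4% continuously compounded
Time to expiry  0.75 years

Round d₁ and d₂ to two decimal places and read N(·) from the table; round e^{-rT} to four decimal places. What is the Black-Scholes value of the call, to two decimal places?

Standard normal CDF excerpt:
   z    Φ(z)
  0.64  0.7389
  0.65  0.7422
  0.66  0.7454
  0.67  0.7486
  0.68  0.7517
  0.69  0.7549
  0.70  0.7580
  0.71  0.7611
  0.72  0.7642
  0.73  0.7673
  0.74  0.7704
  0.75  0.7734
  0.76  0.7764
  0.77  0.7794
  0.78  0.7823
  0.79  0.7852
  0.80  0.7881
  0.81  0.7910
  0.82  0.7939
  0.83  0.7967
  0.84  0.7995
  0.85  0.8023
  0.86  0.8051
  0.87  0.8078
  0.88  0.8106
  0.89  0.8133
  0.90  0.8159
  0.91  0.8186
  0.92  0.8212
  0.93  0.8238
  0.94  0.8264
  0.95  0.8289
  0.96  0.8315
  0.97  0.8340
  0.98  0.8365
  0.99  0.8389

σ√T = 0.33·√0.75 = 0.2858
d₁ = [ln(114/94) + (0.054 + ½·0.33²)·0.75] / (σ√T) = (0.1929 + 0.0813) / 0.2858 = 0.9596 which rounds to 0.96
d₂ = 0.9596 − 0.2858 = 0.6738 which rounds to 0.67
e^(−rT) = e^(−0.054·0.75) = 0.9603
N(d₁) = N(0.96) = 0.8315;  N(d₂) = N(0.67) = 0.7486
C = 114·0.8315 − 94·0.9603·0.7486 = 94.7910 − 67.5748 = 27.2162

27.22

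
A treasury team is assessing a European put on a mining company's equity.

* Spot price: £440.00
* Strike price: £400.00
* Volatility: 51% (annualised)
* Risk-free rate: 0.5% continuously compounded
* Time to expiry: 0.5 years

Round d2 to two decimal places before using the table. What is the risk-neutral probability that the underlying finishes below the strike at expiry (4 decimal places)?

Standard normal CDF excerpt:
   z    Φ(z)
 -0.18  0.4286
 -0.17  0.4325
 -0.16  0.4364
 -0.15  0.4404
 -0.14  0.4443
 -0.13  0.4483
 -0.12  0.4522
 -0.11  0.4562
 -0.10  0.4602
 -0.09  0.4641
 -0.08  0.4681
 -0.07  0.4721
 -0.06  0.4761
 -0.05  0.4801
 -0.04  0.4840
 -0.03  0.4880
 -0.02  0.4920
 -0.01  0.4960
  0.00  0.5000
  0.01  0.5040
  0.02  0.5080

0.4641

σ√T = 0.51 × 0.7071 = 0.3606
d₁ = [ln(440/400) + (0.005 + 0.51²/2)·0.5] / 0.3606 = [0.0953 + 0.0675] / 0.3606 = 0.4515 → 0.45
d₂ = d₁ − σ√T = 0.4515 − 0.3606 = 0.0909 → 0.09
Pr(exercise) under Q = N(−d₂) = N(-0.09) = 0.4641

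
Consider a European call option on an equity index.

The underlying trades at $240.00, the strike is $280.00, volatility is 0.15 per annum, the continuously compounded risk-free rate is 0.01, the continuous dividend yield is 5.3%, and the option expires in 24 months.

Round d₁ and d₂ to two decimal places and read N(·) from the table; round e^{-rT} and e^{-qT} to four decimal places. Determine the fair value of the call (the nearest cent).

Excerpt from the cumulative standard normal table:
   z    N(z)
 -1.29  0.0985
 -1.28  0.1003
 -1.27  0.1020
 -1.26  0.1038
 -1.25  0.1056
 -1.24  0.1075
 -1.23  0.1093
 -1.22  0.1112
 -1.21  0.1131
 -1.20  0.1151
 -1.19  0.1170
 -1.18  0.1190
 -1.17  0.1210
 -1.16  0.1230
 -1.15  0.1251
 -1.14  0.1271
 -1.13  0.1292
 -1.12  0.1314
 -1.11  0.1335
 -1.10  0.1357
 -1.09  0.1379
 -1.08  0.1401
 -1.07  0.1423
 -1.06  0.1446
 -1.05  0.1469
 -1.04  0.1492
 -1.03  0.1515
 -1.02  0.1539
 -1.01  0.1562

σ√T = 0.15 × 1.4142 = 0.2121
d₁ = [ln(240/280) + (0.01 − 0.053 + 0.15²/2)·2] / 0.2121 = [-0.1542 − 0.0635] / 0.2121 = -1.0260 which rounds to -1.03
d₂ = d₁ − σ√T = -1.0260 − 0.2121 = -1.2381 which rounds to -1.24
e^(−qT) = e^(−0.053·2) = 0.8994;  e^(−rT) = e^(−0.01·2) = 0.9802
C = 240·0.8994·N(-1.03) − 280·0.9802·N(-1.24) = 240·0.8994·0.1515 − 280·0.9802·0.1075 = 32.7022 − 29.5040 = 3.1982

$3.20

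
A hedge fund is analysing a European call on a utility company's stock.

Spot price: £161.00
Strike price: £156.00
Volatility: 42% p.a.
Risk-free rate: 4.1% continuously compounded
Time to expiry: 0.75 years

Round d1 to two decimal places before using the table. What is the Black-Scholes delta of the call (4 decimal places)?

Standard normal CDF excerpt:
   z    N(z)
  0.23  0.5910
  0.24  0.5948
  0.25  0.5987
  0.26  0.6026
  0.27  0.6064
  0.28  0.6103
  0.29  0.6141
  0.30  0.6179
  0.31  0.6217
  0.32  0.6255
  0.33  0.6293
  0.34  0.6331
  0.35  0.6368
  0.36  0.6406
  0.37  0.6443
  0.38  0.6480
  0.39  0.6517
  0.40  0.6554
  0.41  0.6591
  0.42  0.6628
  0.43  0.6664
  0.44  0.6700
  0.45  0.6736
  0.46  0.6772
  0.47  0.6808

σ√T = 0.42 × 0.8660 = 0.3637
d₁ = [ln(161/156) + (0.041 + 0.42²/2)·0.75] / 0.3637 = [0.0315 + 0.0969] / 0.3637 = 0.3531 which rounds to 0.35
N(d₁) = N(0.35) = 0.6368
Δ_call = N(d₁) = 0.6368

0.6368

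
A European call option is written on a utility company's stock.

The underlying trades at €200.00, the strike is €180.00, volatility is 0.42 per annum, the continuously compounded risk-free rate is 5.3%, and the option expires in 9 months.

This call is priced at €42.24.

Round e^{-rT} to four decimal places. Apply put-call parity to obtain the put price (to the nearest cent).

€15.22

e^(−rT) = e^(−0.053·0.75) = 0.9610
Put-call parity: C − P = S − K·e^(−rT) = 200 − 180·0.9610 = 200 − 172.9800 = 27.0200
P = C − (C − P) = 42.24 − (27.0200) = 15.2200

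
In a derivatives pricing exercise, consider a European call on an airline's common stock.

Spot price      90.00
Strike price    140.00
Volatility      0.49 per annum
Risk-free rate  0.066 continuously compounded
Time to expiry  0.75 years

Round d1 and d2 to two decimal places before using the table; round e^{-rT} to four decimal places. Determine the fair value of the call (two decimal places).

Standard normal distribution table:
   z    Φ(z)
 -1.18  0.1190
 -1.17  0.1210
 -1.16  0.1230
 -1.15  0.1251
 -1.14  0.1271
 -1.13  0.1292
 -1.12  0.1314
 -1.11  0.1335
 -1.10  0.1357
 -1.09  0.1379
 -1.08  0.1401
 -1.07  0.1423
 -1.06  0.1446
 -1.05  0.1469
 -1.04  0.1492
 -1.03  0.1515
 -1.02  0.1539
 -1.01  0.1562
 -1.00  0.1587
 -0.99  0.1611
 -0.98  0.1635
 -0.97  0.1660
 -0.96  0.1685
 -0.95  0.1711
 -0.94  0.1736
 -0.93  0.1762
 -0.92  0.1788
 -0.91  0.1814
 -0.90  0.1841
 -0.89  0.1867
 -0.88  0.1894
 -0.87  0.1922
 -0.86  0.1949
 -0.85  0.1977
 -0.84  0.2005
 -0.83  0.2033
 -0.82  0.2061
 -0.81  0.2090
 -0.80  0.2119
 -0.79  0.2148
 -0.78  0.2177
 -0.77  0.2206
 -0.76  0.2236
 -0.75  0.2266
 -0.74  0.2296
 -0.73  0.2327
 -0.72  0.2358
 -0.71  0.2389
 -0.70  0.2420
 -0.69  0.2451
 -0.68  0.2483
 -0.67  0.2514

σ√T = 0.49·√0.75 = 0.4244
d₁ = [ln(90/140) + (0.066 + 0.49²/2)·0.75] / 0.4244 = [-0.4418 + 0.1395] / 0.4244 = -0.7124 which rounds to -0.71
d₂ = d₁ − σ√T = -0.7124 − 0.4244 = -1.1367 which rounds to -1.14
exp(−rT) = exp(−0.066·0.75) = 0.9517
N(d₁) = N(-0.71) = 0.2389;  N(d₂) = N(-1.14) = 0.1271
C = 90·0.2389 − 140·0.9517·0.1271 = 21.5010 − 16.9345 = 4.5665

4.57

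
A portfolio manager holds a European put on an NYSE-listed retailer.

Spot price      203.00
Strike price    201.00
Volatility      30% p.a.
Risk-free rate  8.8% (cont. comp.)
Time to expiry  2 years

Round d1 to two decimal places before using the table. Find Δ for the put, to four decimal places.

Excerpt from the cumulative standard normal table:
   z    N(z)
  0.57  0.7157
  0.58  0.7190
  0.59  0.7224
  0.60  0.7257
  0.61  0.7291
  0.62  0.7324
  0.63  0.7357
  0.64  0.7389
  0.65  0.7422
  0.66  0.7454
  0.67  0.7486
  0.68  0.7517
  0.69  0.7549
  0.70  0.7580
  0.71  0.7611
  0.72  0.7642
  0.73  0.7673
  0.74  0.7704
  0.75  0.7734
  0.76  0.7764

-0.2578

σ√T = 0.3·√2 = 0.4243
ln(S/K) + (r + σ²/2)T = ln(203/201) + (0.088 + 0.3²/2)·2 = 0.0099 + 0.2660 = 0.2759
d₁ = 0.2759 / 0.4243 = 0.6503 ⇒ 0.65
N(d₁) = N(0.65) = 0.7422
Δ_put = N(d₁) − 1 = 0.7422 − 1 = -0.2578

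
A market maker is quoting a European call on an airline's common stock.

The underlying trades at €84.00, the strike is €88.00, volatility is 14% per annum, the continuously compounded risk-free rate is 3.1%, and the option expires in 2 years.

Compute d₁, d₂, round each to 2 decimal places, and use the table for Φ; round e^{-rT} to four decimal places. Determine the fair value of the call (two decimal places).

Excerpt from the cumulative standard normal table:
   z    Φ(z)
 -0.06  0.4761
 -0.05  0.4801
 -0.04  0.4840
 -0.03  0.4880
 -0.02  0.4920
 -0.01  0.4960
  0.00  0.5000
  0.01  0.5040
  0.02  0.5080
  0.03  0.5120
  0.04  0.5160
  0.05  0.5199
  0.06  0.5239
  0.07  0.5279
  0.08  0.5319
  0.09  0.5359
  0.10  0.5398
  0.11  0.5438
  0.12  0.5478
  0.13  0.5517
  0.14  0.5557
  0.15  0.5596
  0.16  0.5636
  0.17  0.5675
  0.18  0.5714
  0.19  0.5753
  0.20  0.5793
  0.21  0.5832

€7.30

T = 2;  σ√T = 0.1980
d₁ = [ln(84/88) + (0.031 + 0.14²/2)·2] / 0.1980 = [-0.0465 + 0.0816] / 0.1980 = 0.1772 which rounds to 0.18
d₂ = d₁ − σ√T = 0.1772 − 0.1980 = -0.0208 which rounds to -0.02
e^(−rT) = e^(−0.031·2) = 0.9399
N(d₁) = N(0.18) = 0.5714;  N(d₂) = N(-0.02) = 0.4920
C = 84·0.5714 − 88·0.9399·0.4920 = 47.9976 − 40.6939 = 7.3037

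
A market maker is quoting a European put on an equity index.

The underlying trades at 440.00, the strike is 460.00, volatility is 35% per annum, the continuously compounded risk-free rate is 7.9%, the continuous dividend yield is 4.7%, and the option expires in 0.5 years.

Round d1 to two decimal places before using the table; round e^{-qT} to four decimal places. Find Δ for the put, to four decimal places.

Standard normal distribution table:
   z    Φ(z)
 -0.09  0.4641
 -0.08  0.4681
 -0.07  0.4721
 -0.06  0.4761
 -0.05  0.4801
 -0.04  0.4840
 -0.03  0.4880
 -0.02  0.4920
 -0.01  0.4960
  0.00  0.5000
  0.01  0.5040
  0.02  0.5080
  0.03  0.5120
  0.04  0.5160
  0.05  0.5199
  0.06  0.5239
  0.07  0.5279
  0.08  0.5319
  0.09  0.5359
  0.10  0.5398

-0.4845

T = 0.5;  σ√T = 0.2475
d₁ = [ln(440/460) + (0.079 − 0.047 + ½·0.35²)·0.5] / (σ√T) = (-0.0445 + 0.0466) / 0.2475 = 0.0088 which rounds to 0.01
N(d₁) = N(0.01) = 0.5040
Δ_put = exp(−qT)·(N(d₁) − 1) = 0.9768·(0.5040 − 1) = -0.4845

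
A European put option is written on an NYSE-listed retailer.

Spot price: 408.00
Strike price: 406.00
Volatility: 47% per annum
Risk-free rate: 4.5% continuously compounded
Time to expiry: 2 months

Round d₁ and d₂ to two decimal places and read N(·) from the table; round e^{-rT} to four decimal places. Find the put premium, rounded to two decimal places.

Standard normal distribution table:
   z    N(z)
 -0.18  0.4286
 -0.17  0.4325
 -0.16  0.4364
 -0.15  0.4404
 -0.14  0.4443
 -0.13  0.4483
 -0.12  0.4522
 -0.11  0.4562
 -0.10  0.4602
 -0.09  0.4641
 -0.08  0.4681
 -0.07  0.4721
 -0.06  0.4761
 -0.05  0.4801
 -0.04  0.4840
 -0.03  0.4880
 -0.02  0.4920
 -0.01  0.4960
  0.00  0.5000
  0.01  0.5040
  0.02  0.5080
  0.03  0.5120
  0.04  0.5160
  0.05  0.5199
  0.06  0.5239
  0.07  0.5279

28.26

T = 0.1667;  σ√T = 0.1919
d₁ = [ln(408/406) + (0.045 + 0.47²/2)·0.1667] / 0.1919 = [0.0049 + 0.0259] / 0.1919 = 0.1606 ≈ 0.16
d₂ = d₁ − σ√T = 0.1606 − 0.1919 = -0.0312 ≈ -0.03
exp(−rT) = exp(−0.045·0.1667) = 0.9925
N(−d₂) = N(0.03) = 0.5120;  N(−d₁) = N(-0.16) = 0.4364
P = 406·0.9925·0.5120 − 408·0.4364 = 206.3130 − 178.0512 = 28.2618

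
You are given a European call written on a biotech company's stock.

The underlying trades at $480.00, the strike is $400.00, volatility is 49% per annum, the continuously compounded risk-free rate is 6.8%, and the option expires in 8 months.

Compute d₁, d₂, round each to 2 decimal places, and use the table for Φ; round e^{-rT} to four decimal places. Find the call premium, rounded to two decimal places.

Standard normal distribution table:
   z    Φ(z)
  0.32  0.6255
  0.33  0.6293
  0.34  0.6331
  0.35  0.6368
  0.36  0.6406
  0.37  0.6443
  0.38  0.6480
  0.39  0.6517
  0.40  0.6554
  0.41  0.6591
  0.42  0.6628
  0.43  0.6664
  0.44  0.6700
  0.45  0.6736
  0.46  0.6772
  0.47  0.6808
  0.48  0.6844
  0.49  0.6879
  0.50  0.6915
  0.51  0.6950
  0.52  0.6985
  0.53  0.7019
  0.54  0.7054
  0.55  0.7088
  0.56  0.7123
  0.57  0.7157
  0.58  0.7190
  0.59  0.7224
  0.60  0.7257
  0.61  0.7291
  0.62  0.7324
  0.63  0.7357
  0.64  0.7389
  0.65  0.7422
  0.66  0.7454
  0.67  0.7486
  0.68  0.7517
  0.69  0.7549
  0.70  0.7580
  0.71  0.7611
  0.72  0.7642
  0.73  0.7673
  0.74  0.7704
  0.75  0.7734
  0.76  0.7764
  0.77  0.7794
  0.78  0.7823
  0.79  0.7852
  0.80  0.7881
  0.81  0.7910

σ√T = 0.49·√0.6667 = 0.4001
ln(S/K) + (r + σ²/2)T = ln(480/400) + (0.068 + 0.49²/2)·0.6667 = 0.1823 + 0.1254 = 0.3077
d₁ = 0.3077 / 0.4001 = 0.7691 ≈ 0.77
d₂ = d₁ − σ√T = 0.7691 − 0.4001 = 0.3690 ≈ 0.37
e^(−rT) = e^(−0.068·0.6667) = 0.9557
N(d₁) = N(0.77) = 0.7794;  N(d₂) = N(0.37) = 0.6443
C = 480·0.7794 − 400·0.9557·0.6443 = 374.1120 − 246.3030 = 127.8090

$127.81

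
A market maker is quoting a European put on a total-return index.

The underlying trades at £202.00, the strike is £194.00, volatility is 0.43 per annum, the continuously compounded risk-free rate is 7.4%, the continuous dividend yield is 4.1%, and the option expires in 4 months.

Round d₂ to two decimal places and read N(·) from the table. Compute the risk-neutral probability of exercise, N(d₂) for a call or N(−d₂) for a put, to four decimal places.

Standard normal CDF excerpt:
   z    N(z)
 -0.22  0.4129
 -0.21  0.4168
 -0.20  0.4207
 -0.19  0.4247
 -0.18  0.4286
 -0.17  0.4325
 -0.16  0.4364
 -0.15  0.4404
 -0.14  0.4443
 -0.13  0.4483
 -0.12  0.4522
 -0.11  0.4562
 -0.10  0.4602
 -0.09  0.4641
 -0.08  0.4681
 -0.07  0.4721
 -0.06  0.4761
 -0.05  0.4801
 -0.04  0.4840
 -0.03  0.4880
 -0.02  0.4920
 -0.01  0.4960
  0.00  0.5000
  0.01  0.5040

T = 0.3333;  σ√T = 0.2483
d₁ = [ln(202/194) + (0.074 − 0.041 + 0.43²/2)·0.3333] / 0.2483 = [0.0404 + 0.0418] / 0.2483 = 0.3312 → 0.33
d₂ = d₁ − σ√T = 0.3312 − 0.2483 = 0.0829 → 0.08
Risk-neutral Pr[S_T < K] = N(−d₂) = N(-0.08) = 0.4681

0.4681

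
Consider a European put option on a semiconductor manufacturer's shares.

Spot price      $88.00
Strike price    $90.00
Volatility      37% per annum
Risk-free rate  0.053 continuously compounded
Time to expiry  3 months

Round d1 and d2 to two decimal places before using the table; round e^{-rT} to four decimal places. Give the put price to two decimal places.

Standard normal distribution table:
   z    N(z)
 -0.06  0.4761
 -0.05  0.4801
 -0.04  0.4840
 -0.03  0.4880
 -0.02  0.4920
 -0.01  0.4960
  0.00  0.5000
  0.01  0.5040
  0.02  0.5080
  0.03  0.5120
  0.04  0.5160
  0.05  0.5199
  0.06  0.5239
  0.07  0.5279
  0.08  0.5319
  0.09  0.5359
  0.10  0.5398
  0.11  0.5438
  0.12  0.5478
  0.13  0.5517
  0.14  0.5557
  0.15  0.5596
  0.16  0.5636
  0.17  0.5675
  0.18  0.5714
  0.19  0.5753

$6.76

σ√T = 0.37·√0.25 = 0.1850
d₁ = [ln(88/90) + (0.053 + ½·0.37²)·0.25] / (σ√T) = (-0.0225 + 0.0304) / 0.1850 = 0.0426 ⇒ 0.04
d₂ = 0.0426 − 0.1850 = -0.1424 ⇒ -0.14
exp(−rT) = exp(−0.053·0.25) = 0.9868
P = 90·0.9868·N(0.14) − 88·N(-0.04) = 90·0.9868·0.5557 − 88·0.4840 = 49.3528 − 42.5920 = 6.7608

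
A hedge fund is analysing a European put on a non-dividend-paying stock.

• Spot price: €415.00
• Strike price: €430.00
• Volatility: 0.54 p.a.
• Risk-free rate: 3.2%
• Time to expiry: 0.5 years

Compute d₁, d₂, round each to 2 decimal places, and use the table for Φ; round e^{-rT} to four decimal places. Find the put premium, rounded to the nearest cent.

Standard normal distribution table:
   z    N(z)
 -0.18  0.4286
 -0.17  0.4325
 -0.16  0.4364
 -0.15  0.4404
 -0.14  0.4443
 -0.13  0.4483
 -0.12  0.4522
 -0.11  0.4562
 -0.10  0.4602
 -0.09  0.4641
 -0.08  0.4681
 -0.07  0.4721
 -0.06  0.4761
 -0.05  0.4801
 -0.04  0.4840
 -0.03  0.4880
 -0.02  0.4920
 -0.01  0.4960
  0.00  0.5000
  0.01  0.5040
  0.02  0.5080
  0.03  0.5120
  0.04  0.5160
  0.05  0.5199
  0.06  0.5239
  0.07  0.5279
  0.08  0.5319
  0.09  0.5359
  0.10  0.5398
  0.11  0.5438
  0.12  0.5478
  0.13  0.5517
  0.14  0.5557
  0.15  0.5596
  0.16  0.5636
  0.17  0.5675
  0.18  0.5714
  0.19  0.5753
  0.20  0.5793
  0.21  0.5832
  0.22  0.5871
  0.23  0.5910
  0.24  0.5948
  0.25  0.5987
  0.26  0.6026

€67.31

σ√T = 0.54·√0.5 = 0.3818
d₁ = [ln(415/430) + (0.032 + 0.54²/2)·0.5] / 0.3818 = [-0.0355 + 0.0889] / 0.3818 = 0.1398 which rounds to 0.14
d₂ = d₁ − σ√T = 0.1398 − 0.3818 = -0.2420 which rounds to -0.24
e^(−rT) = e^(−0.032·0.5) = 0.9841
P = 430·0.9841·N(0.24) − 415·N(-0.14) = 430·0.9841·0.5948 − 415·0.4443 = 251.6974 − 184.3845 = 67.3129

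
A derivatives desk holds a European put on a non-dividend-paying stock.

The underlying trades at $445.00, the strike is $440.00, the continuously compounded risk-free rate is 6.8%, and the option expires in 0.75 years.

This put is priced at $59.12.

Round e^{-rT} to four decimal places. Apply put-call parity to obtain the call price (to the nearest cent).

exp(−rT) = exp(−0.068·0.75) = 0.9503
Put-call parity: C − P = S − K·e^(−rT) = 445 − 440·0.9503 = 445 − 418.1320 = 26.8680
C = P + (C − P) = 59.12 + (26.8680) = 85.9880

$85.99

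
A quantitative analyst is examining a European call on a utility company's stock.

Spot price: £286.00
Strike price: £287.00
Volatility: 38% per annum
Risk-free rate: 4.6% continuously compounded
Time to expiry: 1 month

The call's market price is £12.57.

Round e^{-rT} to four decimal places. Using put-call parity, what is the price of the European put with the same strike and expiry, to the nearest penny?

£12.48

exp(−rT) = exp(−0.046·0.08333) = 0.9962
Put-call parity: C − P = S − K·e^(−rT) = 286 − 287·0.9962 = 286 − 285.9094 = 0.0906
P = C − (C − P) = 12.57 − (0.0906) = 12.4794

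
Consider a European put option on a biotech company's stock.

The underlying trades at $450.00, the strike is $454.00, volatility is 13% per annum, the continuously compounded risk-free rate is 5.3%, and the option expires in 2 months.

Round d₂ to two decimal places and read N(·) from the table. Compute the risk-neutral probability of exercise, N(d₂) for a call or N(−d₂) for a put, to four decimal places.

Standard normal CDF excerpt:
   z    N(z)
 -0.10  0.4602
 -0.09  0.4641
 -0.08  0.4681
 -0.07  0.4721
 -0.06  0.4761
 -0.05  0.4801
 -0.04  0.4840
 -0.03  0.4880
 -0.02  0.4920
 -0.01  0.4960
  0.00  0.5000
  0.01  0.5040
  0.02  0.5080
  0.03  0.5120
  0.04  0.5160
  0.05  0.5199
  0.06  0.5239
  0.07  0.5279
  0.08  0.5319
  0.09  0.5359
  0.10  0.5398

σ√T = 0.13 × 0.4082 = 0.0531
d₁ = [ln(450/454) + (0.053 + 0.13²/2)·0.1667] / 0.0531 = [-0.0088 + 0.0102] / 0.0531 = 0.0262 ⇒ 0.03
d₂ = d₁ − σ√T = 0.0262 − 0.0531 = -0.0268 ⇒ -0.03
Pr(exercise) under Q = N(−d₂) = N(0.03) = 0.5120

0.5120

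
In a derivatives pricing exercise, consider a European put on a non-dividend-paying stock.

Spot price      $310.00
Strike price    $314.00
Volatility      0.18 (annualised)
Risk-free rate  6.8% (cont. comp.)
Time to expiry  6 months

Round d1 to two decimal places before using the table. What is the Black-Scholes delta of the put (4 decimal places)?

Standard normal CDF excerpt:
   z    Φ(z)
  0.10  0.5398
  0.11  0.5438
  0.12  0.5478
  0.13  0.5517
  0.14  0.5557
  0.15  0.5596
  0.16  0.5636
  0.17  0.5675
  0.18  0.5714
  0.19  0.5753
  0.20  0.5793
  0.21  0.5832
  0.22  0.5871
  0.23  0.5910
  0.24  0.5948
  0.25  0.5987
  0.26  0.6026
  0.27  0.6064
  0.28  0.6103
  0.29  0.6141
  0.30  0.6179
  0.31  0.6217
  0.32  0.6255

σ√T = 0.18·√0.5 = 0.1273
d₁ = [ln(310/314) + (0.068 + ½·0.18²)·0.5] / (σ√T) = (-0.0128 + 0.0421) / 0.1273 = 0.2300 ≈ 0.23
N(d₁) = N(0.23) = 0.5910
Δ_put = N(d₁) − 1 = 0.5910 − 1 = -0.4090

-0.4090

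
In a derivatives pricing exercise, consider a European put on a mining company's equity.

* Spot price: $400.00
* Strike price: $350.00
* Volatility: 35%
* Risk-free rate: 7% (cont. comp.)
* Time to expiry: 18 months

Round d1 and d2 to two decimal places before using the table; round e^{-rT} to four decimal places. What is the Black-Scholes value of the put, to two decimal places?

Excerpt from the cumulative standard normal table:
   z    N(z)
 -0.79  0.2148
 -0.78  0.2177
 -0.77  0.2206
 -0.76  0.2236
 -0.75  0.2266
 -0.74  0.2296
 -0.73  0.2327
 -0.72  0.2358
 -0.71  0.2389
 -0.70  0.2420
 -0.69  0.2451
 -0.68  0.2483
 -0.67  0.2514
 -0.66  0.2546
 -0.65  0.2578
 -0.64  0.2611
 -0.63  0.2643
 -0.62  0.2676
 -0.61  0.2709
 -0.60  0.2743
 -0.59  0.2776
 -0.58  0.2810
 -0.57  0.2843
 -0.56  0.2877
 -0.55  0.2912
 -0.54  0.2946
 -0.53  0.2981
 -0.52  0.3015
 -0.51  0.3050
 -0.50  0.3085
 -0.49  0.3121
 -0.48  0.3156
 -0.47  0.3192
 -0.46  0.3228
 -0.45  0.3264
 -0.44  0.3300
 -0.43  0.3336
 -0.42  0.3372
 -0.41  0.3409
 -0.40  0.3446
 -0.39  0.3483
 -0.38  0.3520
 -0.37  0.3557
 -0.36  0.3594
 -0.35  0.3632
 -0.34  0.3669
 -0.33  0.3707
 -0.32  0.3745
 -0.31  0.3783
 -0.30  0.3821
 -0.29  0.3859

σ√T = 0.35·√1.5 = 0.4287
d₁ = [ln(400/350) + (0.07 + 0.35²/2)·1.5] / 0.4287 = [0.1335 + 0.1969] / 0.4287 = 0.7708 ≈ 0.77
d₂ = d₁ − σ√T = 0.7708 − 0.4287 = 0.3421 ≈ 0.34
e^(−rT) = e^(−0.07·1.5) = 0.9003
N(−d₂) = N(-0.34) = 0.3669;  N(−d₁) = N(-0.77) = 0.2206
P = 350·0.9003·0.3669 − 400·0.2206 = 115.6120 − 88.2400 = 27.3720

$27.37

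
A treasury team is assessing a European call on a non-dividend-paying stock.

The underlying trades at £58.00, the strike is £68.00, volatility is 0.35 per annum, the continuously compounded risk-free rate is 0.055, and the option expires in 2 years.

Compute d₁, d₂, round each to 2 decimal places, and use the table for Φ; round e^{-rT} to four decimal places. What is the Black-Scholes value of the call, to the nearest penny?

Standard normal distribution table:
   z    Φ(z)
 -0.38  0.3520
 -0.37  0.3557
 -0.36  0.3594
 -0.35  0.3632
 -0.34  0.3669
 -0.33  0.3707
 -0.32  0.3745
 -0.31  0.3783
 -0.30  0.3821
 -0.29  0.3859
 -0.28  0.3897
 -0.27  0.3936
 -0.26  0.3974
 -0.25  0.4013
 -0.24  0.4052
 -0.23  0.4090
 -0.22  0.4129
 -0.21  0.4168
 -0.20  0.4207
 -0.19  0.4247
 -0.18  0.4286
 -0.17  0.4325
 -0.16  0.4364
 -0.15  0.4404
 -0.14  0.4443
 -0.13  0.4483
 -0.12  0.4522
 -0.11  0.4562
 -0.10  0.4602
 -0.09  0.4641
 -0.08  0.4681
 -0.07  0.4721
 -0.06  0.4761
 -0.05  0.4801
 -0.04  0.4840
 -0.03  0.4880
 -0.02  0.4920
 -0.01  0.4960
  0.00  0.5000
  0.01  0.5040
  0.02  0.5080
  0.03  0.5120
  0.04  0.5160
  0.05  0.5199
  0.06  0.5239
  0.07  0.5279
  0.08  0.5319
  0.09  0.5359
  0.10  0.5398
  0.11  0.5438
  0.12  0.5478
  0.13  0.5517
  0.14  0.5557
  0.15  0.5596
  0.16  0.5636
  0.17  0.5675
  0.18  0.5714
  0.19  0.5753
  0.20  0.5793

£10.33

σ√T = 0.35·√2 = 0.4950
ln(S/K) + (r + σ²/2)T = ln(58/68) + (0.055 + 0.35²/2)·2 = -0.1591 + 0.2325 = 0.0734
d₁ = 0.0734 / 0.4950 = 0.1484 ≈ 0.15
d₂ = d₁ − σ√T = 0.1484 − 0.4950 = -0.3466 ≈ -0.35
exp(−rT) = exp(−0.055·2) = 0.8958
C = 58·N(0.15) − 68·0.8958·N(-0.35) = 58·0.5596 − 68·0.8958·0.3632 = 32.4568 − 22.1241 = 10.3327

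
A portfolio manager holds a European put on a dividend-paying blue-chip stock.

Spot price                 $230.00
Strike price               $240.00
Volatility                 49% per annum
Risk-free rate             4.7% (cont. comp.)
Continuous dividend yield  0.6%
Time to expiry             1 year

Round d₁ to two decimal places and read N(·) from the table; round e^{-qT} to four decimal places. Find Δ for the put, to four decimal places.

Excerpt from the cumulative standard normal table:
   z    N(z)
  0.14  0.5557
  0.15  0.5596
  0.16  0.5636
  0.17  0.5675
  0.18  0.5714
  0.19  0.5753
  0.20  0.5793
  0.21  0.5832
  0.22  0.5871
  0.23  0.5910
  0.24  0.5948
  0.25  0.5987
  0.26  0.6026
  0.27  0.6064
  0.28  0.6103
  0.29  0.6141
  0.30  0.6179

-0.4028

σ√T = 0.49 × 1.0000 = 0.4900
ln(S/K) + (r − q + σ²/2)T = ln(230/240) + (0.047 − 0.006 + 0.49²/2)·1 = -0.0426 + 0.1610 = 0.1185
d₁ = 0.1185 / 0.4900 = 0.2418 ≈ 0.24
N(d₁) = N(0.24) = 0.5948
Δ_put = exp(−qT)·(N(d₁) − 1) = 0.9940·(0.5948 − 1) = -0.4028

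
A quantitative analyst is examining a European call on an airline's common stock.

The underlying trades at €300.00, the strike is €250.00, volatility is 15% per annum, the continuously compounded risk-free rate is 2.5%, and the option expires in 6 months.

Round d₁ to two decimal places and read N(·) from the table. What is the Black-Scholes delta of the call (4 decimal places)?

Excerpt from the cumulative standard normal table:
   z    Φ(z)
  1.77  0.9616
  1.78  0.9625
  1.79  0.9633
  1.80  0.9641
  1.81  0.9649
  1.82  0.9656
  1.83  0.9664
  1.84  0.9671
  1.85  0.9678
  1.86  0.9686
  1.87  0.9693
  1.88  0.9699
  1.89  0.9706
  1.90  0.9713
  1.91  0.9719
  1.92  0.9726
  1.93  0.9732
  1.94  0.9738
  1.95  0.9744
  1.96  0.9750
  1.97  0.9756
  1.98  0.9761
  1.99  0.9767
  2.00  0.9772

0.9706

σ√T = 0.15 × 0.7071 = 0.1061
d₁ = [ln(300/250) + (0.025 + 0.15²/2)·0.5] / 0.1061 = [0.1823 + 0.0181] / 0.1061 = 1.8898 which rounds to 1.89
N(d₁) = N(1.89) = 0.9706
Δ_call = N(d₁) = 0.9706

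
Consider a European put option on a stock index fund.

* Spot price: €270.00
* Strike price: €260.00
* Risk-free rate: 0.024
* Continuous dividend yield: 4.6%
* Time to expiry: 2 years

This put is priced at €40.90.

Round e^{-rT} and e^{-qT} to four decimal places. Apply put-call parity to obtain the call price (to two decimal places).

€39.36

exp(−qT) = exp(−0.046·2) = 0.9121;  exp(−rT) = exp(−0.024·2) = 0.9531
Put-call parity: C − P = S·e^(−qT) − K·e^(−rT) = 270·0.9121 − 260·0.9531 = 246.2670 − 247.8060 = -1.5390
C = P + (C − P) = 40.90 + (-1.5390) = 39.3610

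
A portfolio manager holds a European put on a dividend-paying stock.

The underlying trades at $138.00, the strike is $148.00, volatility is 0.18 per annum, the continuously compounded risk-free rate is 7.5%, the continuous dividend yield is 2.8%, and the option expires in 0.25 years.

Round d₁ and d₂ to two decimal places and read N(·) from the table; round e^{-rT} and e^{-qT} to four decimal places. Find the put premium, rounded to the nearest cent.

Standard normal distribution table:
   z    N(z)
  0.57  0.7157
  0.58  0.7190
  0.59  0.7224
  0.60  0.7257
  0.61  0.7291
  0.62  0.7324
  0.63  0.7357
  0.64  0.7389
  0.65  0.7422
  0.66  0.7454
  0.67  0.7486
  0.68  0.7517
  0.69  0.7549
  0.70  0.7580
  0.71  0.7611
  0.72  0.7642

T = 0.25;  σ√T = 0.0900
d₁ = [ln(138/148) + (0.075 − 0.028 + ½·0.18²)·0.25] / (σ√T) = (-0.0700 + 0.0158) / 0.0900 = -0.6018 which rounds to -0.60
d₂ = -0.6018 − 0.0900 = -0.6918 which rounds to -0.69
exp(−qT) = exp(−0.028·0.25) = 0.9930;  exp(−rT) = exp(−0.075·0.25) = 0.9814
P = 148·0.9814·N(0.69) − 138·0.9930·N(0.60) = 148·0.9814·0.7549 − 138·0.9930·0.7257 = 109.6471 − 99.4456 = 10.2015

$10.20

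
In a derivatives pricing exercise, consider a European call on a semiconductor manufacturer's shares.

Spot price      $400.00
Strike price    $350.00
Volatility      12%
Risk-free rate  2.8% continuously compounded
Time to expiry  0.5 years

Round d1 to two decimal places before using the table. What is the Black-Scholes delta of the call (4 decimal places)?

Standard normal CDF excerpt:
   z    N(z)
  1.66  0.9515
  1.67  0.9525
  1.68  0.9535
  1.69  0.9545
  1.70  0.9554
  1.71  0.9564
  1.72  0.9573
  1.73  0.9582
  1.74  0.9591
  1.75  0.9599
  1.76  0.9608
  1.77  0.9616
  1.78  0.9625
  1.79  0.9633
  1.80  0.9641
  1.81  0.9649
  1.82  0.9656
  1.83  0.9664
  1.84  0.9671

0.9625

σ√T = 0.12 × 0.7071 = 0.0849
d₁ = [ln(400/350) + (0.028 + ½·0.12²)·0.5] / (σ√T) = (0.1335 + 0.0176) / 0.0849 = 1.7811 ≈ 1.78
N(d₁) = N(1.78) = 0.9625
Δ_call = N(d₁) = 0.9625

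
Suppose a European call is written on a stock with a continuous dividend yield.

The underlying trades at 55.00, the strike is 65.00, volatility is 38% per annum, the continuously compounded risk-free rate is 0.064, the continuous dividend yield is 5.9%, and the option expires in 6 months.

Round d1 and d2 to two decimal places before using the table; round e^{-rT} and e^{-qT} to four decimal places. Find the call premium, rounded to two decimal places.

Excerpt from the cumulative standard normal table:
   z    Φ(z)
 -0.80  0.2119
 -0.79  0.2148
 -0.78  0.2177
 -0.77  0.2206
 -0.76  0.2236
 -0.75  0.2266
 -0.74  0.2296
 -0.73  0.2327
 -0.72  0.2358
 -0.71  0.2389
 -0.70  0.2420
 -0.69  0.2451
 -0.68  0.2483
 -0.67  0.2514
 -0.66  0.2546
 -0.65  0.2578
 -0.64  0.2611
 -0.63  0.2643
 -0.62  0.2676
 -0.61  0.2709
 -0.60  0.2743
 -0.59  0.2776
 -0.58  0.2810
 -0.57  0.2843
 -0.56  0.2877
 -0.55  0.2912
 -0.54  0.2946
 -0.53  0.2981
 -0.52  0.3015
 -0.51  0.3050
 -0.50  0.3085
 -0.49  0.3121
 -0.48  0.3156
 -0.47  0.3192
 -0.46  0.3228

σ√T = 0.38 × 0.7071 = 0.2687
d₁ = [ln(55/65) + (0.064 − 0.059 + ½·0.38²)·0.5] / (σ√T) = (-0.1671 + 0.0386) / 0.2687 = -0.4781 ⇒ -0.48
d₂ = -0.4781 − 0.2687 = -0.7468 ⇒ -0.75
e^(−qT) = e^(−0.059·0.5) = 0.9709;  e^(−rT) = e^(−0.064·0.5) = 0.9685
N(d₁) = N(-0.48) = 0.3156;  N(d₂) = N(-0.75) = 0.2266
C = 55·0.9709·0.3156 − 65·0.9685·0.2266 = 16.8529 − 14.2650 = 2.5878

2.59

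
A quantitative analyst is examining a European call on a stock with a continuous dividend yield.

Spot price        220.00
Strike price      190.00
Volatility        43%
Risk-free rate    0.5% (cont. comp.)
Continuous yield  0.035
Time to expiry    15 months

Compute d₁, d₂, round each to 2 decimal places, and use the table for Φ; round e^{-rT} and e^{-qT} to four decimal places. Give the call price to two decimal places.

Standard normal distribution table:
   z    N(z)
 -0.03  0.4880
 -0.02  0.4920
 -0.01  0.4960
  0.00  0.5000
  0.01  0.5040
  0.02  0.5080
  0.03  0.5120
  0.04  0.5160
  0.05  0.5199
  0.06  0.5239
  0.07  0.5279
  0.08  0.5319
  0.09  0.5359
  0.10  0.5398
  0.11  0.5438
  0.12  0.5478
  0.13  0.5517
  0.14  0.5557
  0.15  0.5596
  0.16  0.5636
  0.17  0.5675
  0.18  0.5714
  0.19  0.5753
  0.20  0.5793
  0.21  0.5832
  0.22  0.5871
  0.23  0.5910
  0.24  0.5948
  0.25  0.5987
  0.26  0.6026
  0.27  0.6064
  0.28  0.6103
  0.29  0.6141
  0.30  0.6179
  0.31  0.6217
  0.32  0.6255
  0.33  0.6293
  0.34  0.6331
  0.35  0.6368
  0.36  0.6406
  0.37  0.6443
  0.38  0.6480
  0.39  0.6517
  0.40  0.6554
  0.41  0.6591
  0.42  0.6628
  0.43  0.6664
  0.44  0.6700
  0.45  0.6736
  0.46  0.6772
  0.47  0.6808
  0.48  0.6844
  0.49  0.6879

σ√T = 0.43·√1.25 = 0.4808
d₁ = [ln(220/190) + (0.005 − 0.035 + 0.43²/2)·1.25] / 0.4808 = [0.1466 + 0.0781] / 0.4808 = 0.4673 which rounds to 0.47
d₂ = d₁ − σ√T = 0.4673 − 0.4808 = -0.0134 which rounds to -0.01
e^(−qT) = e^(−0.035·1.25) = 0.9572;  e^(−rT) = e^(−0.005·1.25) = 0.9938
N(d₁) = N(0.47) = 0.6808;  N(d₂) = N(-0.01) = 0.4960
C = 220·0.9572·0.6808 − 190·0.9938·0.4960 = 143.3656 − 93.6557 = 49.7099

49.71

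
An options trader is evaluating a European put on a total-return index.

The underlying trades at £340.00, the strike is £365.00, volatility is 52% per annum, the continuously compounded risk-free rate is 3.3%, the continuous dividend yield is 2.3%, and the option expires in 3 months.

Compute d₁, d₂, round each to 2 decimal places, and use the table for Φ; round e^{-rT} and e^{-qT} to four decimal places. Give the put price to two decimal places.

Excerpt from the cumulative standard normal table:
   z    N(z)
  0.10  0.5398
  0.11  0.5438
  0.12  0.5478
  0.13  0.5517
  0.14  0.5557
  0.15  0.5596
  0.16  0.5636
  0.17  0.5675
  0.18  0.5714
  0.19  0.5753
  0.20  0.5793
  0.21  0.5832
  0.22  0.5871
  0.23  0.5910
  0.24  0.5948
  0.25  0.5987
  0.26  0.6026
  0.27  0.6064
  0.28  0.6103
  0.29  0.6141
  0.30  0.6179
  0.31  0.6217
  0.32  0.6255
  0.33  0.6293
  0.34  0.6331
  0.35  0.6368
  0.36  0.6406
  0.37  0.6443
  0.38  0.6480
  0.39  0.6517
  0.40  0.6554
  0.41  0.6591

£49.41

T = 0.25;  σ√T = 0.2600
ln(S/K) + (r − q + σ²/2)T = ln(340/365) + (0.033 − 0.023 + 0.52²/2)·0.25 = -0.0710 + 0.0363 = -0.0347
d₁ = -0.0347 / 0.2600 = -0.1333 → -0.13
d₂ = d₁ − σ√T = -0.1333 − 0.2600 = -0.3933 → -0.39
e^(−qT) = e^(−0.023·0.25) = 0.9943;  e^(−rT) = e^(−0.033·0.25) = 0.9918
P = 365·0.9918·N(0.39) − 340·0.9943·N(0.13) = 365·0.9918·0.6517 − 340·0.9943·0.5517 = 235.9200 − 186.5088 = 49.4112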